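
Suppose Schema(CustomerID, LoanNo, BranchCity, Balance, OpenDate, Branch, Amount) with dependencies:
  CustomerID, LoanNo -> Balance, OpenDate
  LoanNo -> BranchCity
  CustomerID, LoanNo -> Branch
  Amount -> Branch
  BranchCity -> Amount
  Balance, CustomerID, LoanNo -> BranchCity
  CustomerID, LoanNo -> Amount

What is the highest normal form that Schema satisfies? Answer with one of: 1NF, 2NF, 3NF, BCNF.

Candidate key: {CustomerID, LoanNo}. Prime attributes: {CustomerID, LoanNo}.
LoanNo -> BranchCity breaks BCNF: {LoanNo}⁺ = {Amount, Branch, BranchCity, LoanNo}, so {LoanNo} is not a superkey.
LoanNo -> BranchCity determines the non-prime attribute {BranchCity} from a non-superkey — 3NF is violated.
{LoanNo} is a proper subset of the key {CustomerID, LoanNo}, and {LoanNo}⁺ contains the non-prime attributes {Amount, Branch, BranchCity} — a partial dependency, so 2NF is violated.

1NF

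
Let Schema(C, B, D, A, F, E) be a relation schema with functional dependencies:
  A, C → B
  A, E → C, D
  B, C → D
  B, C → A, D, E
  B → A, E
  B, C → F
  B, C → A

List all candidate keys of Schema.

Closure of {B} is {A, B, C, D, E, F}, the whole schema; {B} is a candidate key.
Closure of {A, C} is {A, B, C, D, E, F}, the whole schema; {A, C} is a candidate key.
Closure of {A, E} is {A, B, C, D, E, F}, the whole schema; {A, E} is a candidate key.
No proper subset of any of these is a key, and no other minimal superkey exists.

{A, C}, {A, E}, {B}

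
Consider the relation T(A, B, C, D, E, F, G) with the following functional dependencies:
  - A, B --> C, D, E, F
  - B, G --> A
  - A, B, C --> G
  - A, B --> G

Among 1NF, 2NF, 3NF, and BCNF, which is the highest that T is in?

BCNF

Candidate keys: {A, B}, {B, G}. Prime attributes: {A, B, G}.
The left-hand side of every FD is a superkey, so BCNF is satisfied.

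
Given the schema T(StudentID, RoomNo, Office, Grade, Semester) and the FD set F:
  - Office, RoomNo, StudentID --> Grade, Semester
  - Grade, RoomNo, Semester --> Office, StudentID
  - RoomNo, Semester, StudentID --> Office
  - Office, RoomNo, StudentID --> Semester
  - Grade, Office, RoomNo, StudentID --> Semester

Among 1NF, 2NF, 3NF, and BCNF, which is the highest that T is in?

Candidate keys: {Grade, RoomNo, Semester}, {Office, RoomNo, StudentID}, {RoomNo, Semester, StudentID}. Prime attributes: {Grade, Office, RoomNo, Semester, StudentID}.
Every FD has a superkey on the left, so the relation is in BCNF.

BCNF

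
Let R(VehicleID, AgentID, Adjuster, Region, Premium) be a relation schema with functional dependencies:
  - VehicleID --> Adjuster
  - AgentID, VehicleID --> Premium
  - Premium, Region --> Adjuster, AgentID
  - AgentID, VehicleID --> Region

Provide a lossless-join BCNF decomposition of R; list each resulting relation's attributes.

Candidate keys of the original relation: {AgentID, VehicleID}, {Premium, Region, VehicleID}.
Within {Adjuster, AgentID, Premium, Region, VehicleID}: {VehicleID}⁺ ∩ {Adjuster, AgentID, Premium, Region, VehicleID} = {Adjuster, VehicleID}, not the whole set, so VehicleID --> Adjuster violates BCNF; decompose into {Adjuster, VehicleID} and {AgentID, Premium, Region, VehicleID}.
{Adjuster, VehicleID}: every determinant is a superkey — BCNF.
Within {AgentID, Premium, Region, VehicleID}: {Premium, Region}⁺ ∩ {AgentID, Premium, Region, VehicleID} = {AgentID, Premium, Region}, not the whole set, so Premium, Region --> AgentID violates BCNF; decompose into {AgentID, Premium, Region} and {Premium, Region, VehicleID}.
{AgentID, Premium, Region}: every determinant is a superkey — BCNF.
{Premium, Region, VehicleID}: every determinant is a superkey — BCNF.

{Adjuster, VehicleID}; {AgentID, Premium, Region}; {Premium, Region, VehicleID}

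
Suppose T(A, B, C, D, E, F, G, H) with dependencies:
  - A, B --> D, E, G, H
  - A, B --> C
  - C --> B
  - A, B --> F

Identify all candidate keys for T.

{A, B}, {A, C}

{A} never appears on the right of any FD, so every key must include it.
{A, B}⁺ = {A, B, C, D, E, F, G, H} — all of the relation — so {A, B} is a candidate key.
{A, C}⁺ = {A, B, C, D, E, F, G, H} — all of the relation — so {A, C} is a candidate key.
Any other superkey properly contains one of these, so there are no further candidate keys.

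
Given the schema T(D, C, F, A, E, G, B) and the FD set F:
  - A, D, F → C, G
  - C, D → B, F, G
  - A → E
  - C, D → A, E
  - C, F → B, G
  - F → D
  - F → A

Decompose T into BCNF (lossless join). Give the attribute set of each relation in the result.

{A, B, C, D, F, G}; {A, E}

Candidate keys of the original relation: {C, D}, {F}.
Within {A, B, C, D, E, F, G}: {A}⁺ ∩ {A, B, C, D, E, F, G} = {A, E}, not the whole set, so A → E violates BCNF; decompose into {A, E} and {A, B, C, D, F, G}.
{A, E} is in BCNF.
{A, B, C, D, F, G} is in BCNF.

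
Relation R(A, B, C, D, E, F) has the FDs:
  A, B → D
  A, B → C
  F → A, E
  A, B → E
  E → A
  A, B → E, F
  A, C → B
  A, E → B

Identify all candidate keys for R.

{A, B}, {A, C}, {E}, {F}

Closure of {E} is {A, B, C, D, E, F}, the whole schema; {E} is a candidate key.
Closure of {F} is {A, B, C, D, E, F}, the whole schema; {F} is a candidate key.
Closure of {A, B} is {A, B, C, D, E, F}, the whole schema; {A, B} is a candidate key.
Closure of {A, C} is {A, B, C, D, E, F}, the whole schema; {A, C} is a candidate key.
Any other superkey properly contains one of these, so there are no further candidate keys.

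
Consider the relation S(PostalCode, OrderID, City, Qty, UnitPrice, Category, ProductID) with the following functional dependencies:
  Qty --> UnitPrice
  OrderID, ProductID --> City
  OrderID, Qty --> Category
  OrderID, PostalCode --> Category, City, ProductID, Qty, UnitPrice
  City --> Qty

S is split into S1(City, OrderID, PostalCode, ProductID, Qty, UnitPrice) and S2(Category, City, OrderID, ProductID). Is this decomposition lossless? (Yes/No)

S1 ∩ S2 = {City, OrderID, ProductID}; its closure under F is {Category, City, OrderID, ProductID, Qty, UnitPrice}.
S2 is contained in that closure, so S1 ∩ S2 --> S2 holds and the join is lossless.

Yes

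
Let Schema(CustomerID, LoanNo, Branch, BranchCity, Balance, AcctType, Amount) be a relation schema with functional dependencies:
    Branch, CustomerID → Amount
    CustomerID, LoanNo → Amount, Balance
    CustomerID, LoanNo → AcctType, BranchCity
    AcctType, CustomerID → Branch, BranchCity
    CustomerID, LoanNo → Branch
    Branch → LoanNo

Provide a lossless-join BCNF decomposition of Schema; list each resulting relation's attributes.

Candidate keys of the original relation: {AcctType, CustomerID}, {Branch, CustomerID}, {CustomerID, LoanNo}.
{AcctType, Amount, Balance, Branch, BranchCity, CustomerID, LoanNo}: {Branch} determines {Branch, LoanNo} here but is not a superkey — split on Branch → LoanNo, giving {Branch, LoanNo} and {AcctType, Amount, Balance, Branch, BranchCity, CustomerID}.
{Branch, LoanNo} has no BCNF violation.
{AcctType, Amount, Balance, Branch, BranchCity, CustomerID} has no BCNF violation.

{AcctType, Amount, Balance, Branch, BranchCity, CustomerID}; {Branch, LoanNo}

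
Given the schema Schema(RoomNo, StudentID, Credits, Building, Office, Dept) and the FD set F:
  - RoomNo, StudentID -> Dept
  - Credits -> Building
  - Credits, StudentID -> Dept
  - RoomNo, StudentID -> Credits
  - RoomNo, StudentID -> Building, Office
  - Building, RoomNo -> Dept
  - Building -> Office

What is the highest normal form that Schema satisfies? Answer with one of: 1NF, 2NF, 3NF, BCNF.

Candidate key: {RoomNo, StudentID}. Prime attributes: {RoomNo, StudentID}.
Credits -> Building: {Credits}⁺ = {Building, Credits, Office}, which is not all of the attributes, so the left side is not a superkey — BCNF is violated.
Credits -> Building has non-prime {Building} on the right and a non-superkey on the left, so 3NF fails.
Checking every proper subset of each key, none determines a non-prime attribute — 2NF is satisfied.

2NF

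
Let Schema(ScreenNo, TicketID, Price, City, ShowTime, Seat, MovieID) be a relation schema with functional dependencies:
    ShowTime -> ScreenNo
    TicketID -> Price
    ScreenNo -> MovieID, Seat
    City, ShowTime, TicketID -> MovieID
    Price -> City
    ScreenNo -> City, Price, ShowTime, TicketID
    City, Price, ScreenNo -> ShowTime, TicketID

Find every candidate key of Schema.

{ScreenNo}, {ShowTime}

{ScreenNo}⁺ = {City, MovieID, Price, ScreenNo, Seat, ShowTime, TicketID} — all of the relation — so {ScreenNo} is a candidate key.
{ShowTime}⁺ = {City, MovieID, Price, ScreenNo, Seat, ShowTime, TicketID} — all of the relation — so {ShowTime} is a candidate key.
These are minimal and exhaustive — every other superkey contains one of them.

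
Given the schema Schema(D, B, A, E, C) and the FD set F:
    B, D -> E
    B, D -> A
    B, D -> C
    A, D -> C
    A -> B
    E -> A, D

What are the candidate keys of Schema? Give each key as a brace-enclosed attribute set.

{A, D}, {B, D}, {E}

{E} is a candidate key since {E}⁺ = {A, B, C, D, E} covers every attribute.
{A, D} is a candidate key since {A, D}⁺ = {A, B, C, D, E} covers every attribute.
{B, D} is a candidate key since {B, D}⁺ = {A, B, C, D, E} covers every attribute.
No proper subset of any of these is a key, and no other minimal superkey exists.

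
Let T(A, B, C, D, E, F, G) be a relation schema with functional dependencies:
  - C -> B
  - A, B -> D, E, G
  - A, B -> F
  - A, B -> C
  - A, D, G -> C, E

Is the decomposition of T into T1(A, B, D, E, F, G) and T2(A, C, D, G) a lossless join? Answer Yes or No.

The shared attributes are {A, D, G} and {A, D, G}⁺ = {A, B, C, D, E, F, G}.
Since T1 ⊆ {A, B, C, D, E, F, G}, the intersection is a superkey of T1; the decomposition is lossless.

Yes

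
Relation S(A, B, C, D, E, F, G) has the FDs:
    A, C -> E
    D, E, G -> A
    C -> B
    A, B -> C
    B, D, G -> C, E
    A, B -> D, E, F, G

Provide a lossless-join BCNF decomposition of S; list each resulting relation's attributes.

{A, D, E, G}; {B, C}; {C, D, E, F, G}

Candidate keys of the original relation: {A, B}, {A, C}, {B, D, G}, {C, D, G}.
Within {A, B, C, D, E, F, G}: {D, E, G}⁺ ∩ {A, B, C, D, E, F, G} = {A, D, E, G}, not the whole set, so D, E, G -> A violates BCNF; decompose into {A, D, E, G} and {B, C, D, E, F, G}.
{A, D, E, G}: every determinant is a superkey — BCNF.
Within {B, C, D, E, F, G}: {C}⁺ ∩ {B, C, D, E, F, G} = {B, C}, not the whole set, so C -> B violates BCNF; decompose into {B, C} and {C, D, E, F, G}.
{B, C}: every determinant is a superkey — BCNF.
{C, D, E, F, G}: every determinant is a superkey — BCNF.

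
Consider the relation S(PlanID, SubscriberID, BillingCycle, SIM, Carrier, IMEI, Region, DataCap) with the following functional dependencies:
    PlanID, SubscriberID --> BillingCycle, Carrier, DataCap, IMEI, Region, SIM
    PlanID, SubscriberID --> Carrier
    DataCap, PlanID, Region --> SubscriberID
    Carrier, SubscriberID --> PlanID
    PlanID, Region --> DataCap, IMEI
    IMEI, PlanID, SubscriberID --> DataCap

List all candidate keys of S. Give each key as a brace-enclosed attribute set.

Closure of {Carrier, SubscriberID} is {BillingCycle, Carrier, DataCap, IMEI, PlanID, Region, SIM, SubscriberID}, the whole schema; {Carrier, SubscriberID} is a candidate key.
Closure of {PlanID, Region} is {BillingCycle, Carrier, DataCap, IMEI, PlanID, Region, SIM, SubscriberID}, the whole schema; {PlanID, Region} is a candidate key.
Closure of {PlanID, SubscriberID} is {BillingCycle, Carrier, DataCap, IMEI, PlanID, Region, SIM, SubscriberID}, the whole schema; {PlanID, SubscriberID} is a candidate key.
These are minimal and exhaustive — every other superkey contains one of them.

{Carrier, SubscriberID}, {PlanID, Region}, {PlanID, SubscriberID}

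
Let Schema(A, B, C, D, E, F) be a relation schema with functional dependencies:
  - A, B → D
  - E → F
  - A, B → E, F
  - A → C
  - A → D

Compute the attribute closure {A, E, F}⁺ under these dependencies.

Start with {A, E, F}.
A → C applies; add {C} → now {A, C, E, F}.
A → D applies; add {D} → now {A, C, D, E, F}.
No further FD applies.

{A, C, D, E, F}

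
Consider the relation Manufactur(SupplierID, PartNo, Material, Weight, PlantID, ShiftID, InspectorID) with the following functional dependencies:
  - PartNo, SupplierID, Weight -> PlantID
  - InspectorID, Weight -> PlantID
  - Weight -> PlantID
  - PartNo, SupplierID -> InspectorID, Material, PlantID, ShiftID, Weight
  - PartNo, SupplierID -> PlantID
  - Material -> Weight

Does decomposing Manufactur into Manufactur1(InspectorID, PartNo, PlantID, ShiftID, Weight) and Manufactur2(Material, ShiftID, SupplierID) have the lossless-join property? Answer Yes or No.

Manufactur1 ∩ Manufactur2 = {ShiftID}; its closure under F is {ShiftID}.
Manufactur1 ⊄ {ShiftID} and Manufactur2 ⊄ {ShiftID}, so the split is lossy.

No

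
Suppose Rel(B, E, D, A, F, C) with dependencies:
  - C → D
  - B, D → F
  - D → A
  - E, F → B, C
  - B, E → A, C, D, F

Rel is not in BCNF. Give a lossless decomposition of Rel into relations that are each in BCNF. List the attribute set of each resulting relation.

{A, D}; {B, C, E}; {B, C, F}; {C, D}

Candidate keys of the original relation: {B, E}, {E, F}.
Within {A, B, C, D, E, F}: {C}⁺ ∩ {A, B, C, D, E, F} = {A, C, D}, not the whole set, so C → A, D violates BCNF; decompose into {A, C, D} and {B, C, E, F}.
Within {A, C, D}: {D}⁺ ∩ {A, C, D} = {A, D}, not the whole set, so D → A violates BCNF; decompose into {A, D} and {C, D}.
{A, D} is in BCNF.
{C, D} is in BCNF.
Within {B, C, E, F}: {B, C}⁺ ∩ {B, C, E, F} = {B, C, F}, not the whole set, so B, C → F violates BCNF; decompose into {B, C, F} and {B, C, E}.
{B, C, F} is in BCNF.
{B, C, E} is in BCNF.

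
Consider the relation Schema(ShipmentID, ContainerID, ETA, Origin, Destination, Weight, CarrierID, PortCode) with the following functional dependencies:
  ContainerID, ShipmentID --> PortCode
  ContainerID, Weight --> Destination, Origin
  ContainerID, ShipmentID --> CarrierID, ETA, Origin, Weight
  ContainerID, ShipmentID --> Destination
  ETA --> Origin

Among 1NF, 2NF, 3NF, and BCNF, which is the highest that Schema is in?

2NF

Candidate key: {ContainerID, ShipmentID}. Prime attributes: {ContainerID, ShipmentID}.
For ContainerID, Weight --> Destination, Origin we have {ContainerID, Weight}⁺ = {ContainerID, Destination, Origin, Weight}; {ContainerID, Weight} is not a superkey, so BCNF fails.
ContainerID, Weight --> Destination, Origin determines the non-prime attributes {Destination, Origin} from a non-superkey — 3NF is violated.
Checking every proper subset of each key, none determines a non-prime attribute — 2NF is satisfied.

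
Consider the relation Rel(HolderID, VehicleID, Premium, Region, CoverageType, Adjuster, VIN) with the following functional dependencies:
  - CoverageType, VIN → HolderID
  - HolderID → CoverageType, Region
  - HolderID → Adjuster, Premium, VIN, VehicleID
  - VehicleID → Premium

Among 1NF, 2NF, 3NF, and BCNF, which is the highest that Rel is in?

Candidate keys: {CoverageType, VIN}, {HolderID}. Prime attributes: {CoverageType, HolderID, VIN}.
VehicleID → Premium breaks BCNF: {VehicleID}⁺ = {Premium, VehicleID}, so {VehicleID} is not a superkey.
Because {Premium} is non-prime and the left side of VehicleID → Premium is not a superkey, the relation is not in 3NF.
No non-prime attribute depends on a proper subset of any candidate key, so 2NF holds.

2NF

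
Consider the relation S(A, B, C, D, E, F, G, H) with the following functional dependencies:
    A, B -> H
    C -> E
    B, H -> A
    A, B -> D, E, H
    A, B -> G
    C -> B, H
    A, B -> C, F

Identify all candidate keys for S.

{A, B}, {B, H}, {C}

{C}⁺ = {A, B, C, D, E, F, G, H} — all of the relation — so {C} is a candidate key.
{A, B}⁺ = {A, B, C, D, E, F, G, H} — all of the relation — so {A, B} is a candidate key.
{B, H}⁺ = {A, B, C, D, E, F, G, H} — all of the relation — so {B, H} is a candidate key.
These are minimal and exhaustive — every other superkey contains one of them.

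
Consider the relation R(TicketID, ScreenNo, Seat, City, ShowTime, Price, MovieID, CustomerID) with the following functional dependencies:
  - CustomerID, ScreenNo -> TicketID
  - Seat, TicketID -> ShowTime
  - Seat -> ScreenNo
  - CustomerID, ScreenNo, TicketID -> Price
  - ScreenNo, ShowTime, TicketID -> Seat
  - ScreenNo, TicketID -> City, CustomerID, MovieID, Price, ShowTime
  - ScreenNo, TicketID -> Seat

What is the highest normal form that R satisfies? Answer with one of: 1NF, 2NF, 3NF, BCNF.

3NF

Candidate keys: {CustomerID, ScreenNo}, {CustomerID, Seat}, {ScreenNo, TicketID}, {Seat, TicketID}. Prime attributes: {CustomerID, ScreenNo, Seat, TicketID}.
Seat -> ScreenNo: {Seat}⁺ = {ScreenNo, Seat}, which is not all of the attributes, so the left side is not a superkey — BCNF is violated.
Since {ScreenNo} ⊆ prime attributes and every other non-superkey FD also has a prime right side, the schema is in 3NF.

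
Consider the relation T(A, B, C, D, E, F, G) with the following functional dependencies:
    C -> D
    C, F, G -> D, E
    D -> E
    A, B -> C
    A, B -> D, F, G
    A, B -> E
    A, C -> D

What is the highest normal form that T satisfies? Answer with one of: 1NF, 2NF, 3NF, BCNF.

Candidate key: {A, B}. Prime attributes: {A, B}.
For C -> D we have {C}⁺ = {C, D, E}; {C} is not a superkey, so BCNF fails.
C -> D determines the non-prime attribute {D} from a non-superkey — 3NF is violated.
Checking every proper subset of each key, none determines a non-prime attribute — 2NF is satisfied.

2NF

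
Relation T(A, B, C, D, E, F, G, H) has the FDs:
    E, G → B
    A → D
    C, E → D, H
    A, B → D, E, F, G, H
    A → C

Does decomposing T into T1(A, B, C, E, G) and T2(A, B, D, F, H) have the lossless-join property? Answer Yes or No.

Yes

T1 ∩ T2 = {A, B}; its closure under F is {A, B, C, D, E, F, G, H}.
This includes all of T1, so the common attributes are a superkey of T1 — the join is lossless.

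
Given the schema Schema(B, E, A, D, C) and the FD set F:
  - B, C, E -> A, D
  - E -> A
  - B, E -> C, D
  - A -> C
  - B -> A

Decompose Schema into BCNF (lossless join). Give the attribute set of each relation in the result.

{A, C}; {A, E}; {B, D, E}

Candidate key of the original relation: {B, E}.
Within {A, B, C, D, E}: {E}⁺ ∩ {A, B, C, D, E} = {A, C, E}, not the whole set, so E -> A, C violates BCNF; decompose into {A, C, E} and {B, D, E}.
Within {A, C, E}: {A}⁺ ∩ {A, C, E} = {A, C}, not the whole set, so A -> C violates BCNF; decompose into {A, C} and {A, E}.
{A, C} has no BCNF violation.
{A, E} has no BCNF violation.
{B, D, E} has no BCNF violation.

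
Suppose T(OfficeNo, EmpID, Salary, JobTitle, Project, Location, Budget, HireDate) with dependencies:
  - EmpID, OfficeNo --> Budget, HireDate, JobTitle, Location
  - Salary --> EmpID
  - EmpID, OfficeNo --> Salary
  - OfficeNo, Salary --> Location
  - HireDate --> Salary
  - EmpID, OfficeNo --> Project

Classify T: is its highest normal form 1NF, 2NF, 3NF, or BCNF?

Candidate keys: {EmpID, OfficeNo}, {HireDate, OfficeNo}, {OfficeNo, Salary}. Prime attributes: {EmpID, HireDate, OfficeNo, Salary}.
Salary --> EmpID: {Salary}⁺ = {EmpID, Salary}, which is not all of the attributes, so the left side is not a superkey — BCNF is violated.
But every attribute on its right side ({EmpID}) is prime, and the same holds for every other non-superkey FD, so 3NF still holds.

3NF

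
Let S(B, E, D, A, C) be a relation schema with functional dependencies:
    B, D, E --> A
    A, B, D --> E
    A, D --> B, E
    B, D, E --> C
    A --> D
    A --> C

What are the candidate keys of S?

{A}⁺ = {A, B, C, D, E} — all of the relation — so {A} is a candidate key.
{B, D, E}⁺ = {A, B, C, D, E} — all of the relation — so {B, D, E} is a candidate key.
These are minimal and exhaustive — every other superkey contains one of them.

{A}, {B, D, E}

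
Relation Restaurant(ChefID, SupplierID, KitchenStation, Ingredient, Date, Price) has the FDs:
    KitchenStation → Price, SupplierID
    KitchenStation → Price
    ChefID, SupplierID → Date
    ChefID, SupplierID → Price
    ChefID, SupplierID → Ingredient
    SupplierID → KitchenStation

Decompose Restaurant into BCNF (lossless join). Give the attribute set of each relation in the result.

Candidate keys of the original relation: {ChefID, KitchenStation}, {ChefID, SupplierID}.
In {ChefID, Date, Ingredient, KitchenStation, Price, SupplierID}, {KitchenStation} is not a superkey ({KitchenStation}⁺ restricted to this set is {KitchenStation, Price, SupplierID}), so split on KitchenStation → Price, SupplierID into {KitchenStation, Price, SupplierID} and {ChefID, Date, Ingredient, KitchenStation}.
{KitchenStation, Price, SupplierID}: every determinant is a superkey — BCNF.
{ChefID, Date, Ingredient, KitchenStation}: every determinant is a superkey — BCNF.

{ChefID, Date, Ingredient, KitchenStation}; {KitchenStation, Price, SupplierID}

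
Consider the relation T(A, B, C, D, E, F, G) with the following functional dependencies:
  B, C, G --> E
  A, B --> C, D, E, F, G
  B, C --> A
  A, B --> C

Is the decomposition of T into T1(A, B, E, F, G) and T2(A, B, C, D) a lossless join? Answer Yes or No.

Yes

Common attributes: {A, B}; their closure is {A, B, C, D, E, F, G}.
This includes all of T1, so the common attributes are a superkey of T1 — the join is lossless.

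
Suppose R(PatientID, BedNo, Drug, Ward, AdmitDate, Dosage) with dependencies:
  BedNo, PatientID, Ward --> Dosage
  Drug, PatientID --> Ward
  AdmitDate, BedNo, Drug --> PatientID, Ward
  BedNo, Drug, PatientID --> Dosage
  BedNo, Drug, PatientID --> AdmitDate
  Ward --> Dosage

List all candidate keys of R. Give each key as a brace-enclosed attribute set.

{AdmitDate, BedNo, Drug}, {BedNo, Drug, PatientID}

No FD produces {BedNo, Drug}, so they must be in every candidate key.
{AdmitDate, BedNo, Drug}⁺ = {AdmitDate, BedNo, Dosage, Drug, PatientID, Ward} — all of the relation — so {AdmitDate, BedNo, Drug} is a candidate key.
{BedNo, Drug, PatientID}⁺ = {AdmitDate, BedNo, Dosage, Drug, PatientID, Ward} — all of the relation — so {BedNo, Drug, PatientID} is a candidate key.
Any other superkey properly contains one of these, so there are no further candidate keys.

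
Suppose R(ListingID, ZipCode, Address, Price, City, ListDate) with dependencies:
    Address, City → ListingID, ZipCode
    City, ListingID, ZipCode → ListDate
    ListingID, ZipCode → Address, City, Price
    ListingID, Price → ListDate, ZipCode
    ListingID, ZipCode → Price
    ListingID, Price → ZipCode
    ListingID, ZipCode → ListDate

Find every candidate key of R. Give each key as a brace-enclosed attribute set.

{Address, City}⁺ = {Address, City, ListDate, ListingID, Price, ZipCode}, which is every attribute, so {Address, City} is a candidate key.
{ListingID, Price}⁺ = {Address, City, ListDate, ListingID, Price, ZipCode}, which is every attribute, so {ListingID, Price} is a candidate key.
{ListingID, ZipCode}⁺ = {Address, City, ListDate, ListingID, Price, ZipCode}, which is every attribute, so {ListingID, ZipCode} is a candidate key.
Any other superkey properly contains one of these, so there are no further candidate keys.

{Address, City}, {ListingID, Price}, {ListingID, ZipCode}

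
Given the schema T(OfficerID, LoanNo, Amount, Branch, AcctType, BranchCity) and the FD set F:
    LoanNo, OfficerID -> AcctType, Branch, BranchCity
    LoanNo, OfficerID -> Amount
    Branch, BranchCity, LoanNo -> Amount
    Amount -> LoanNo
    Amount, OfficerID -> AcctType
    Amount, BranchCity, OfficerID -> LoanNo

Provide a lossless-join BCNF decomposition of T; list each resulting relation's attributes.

Candidate keys of the original relation: {Amount, OfficerID}, {LoanNo, OfficerID}.
Within {AcctType, Amount, Branch, BranchCity, LoanNo, OfficerID}: {Branch, BranchCity, LoanNo}⁺ ∩ {AcctType, Amount, Branch, BranchCity, LoanNo, OfficerID} = {Amount, Branch, BranchCity, LoanNo}, not the whole set, so Branch, BranchCity, LoanNo -> Amount violates BCNF; decompose into {Amount, Branch, BranchCity, LoanNo} and {AcctType, Branch, BranchCity, LoanNo, OfficerID}.
Within {Amount, Branch, BranchCity, LoanNo}: {Amount}⁺ ∩ {Amount, Branch, BranchCity, LoanNo} = {Amount, LoanNo}, not the whole set, so Amount -> LoanNo violates BCNF; decompose into {Amount, LoanNo} and {Amount, Branch, BranchCity}.
{Amount, LoanNo} has no BCNF violation.
{Amount, Branch, BranchCity} has no BCNF violation.
{AcctType, Branch, BranchCity, LoanNo, OfficerID} has no BCNF violation.

{AcctType, Branch, BranchCity, LoanNo, OfficerID}; {Amount, Branch, BranchCity}; {Amount, LoanNo}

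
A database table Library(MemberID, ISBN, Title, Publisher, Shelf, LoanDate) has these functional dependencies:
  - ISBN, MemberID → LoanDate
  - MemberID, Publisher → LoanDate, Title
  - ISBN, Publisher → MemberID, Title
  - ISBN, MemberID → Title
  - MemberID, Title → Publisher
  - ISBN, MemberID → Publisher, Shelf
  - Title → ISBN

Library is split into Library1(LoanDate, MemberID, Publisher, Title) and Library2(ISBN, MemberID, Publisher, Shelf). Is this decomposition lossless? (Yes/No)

Library1 ∩ Library2 = {MemberID, Publisher}; its closure under F is {ISBN, LoanDate, MemberID, Publisher, Shelf, Title}.
Library1 is contained in that closure, so Library1 ∩ Library2 → Library1 holds and the join is lossless.

Yes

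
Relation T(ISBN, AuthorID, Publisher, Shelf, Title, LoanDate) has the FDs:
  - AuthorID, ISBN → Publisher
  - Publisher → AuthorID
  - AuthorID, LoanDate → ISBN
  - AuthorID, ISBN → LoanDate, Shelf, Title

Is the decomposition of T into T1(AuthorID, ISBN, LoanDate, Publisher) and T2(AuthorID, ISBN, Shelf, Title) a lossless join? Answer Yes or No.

Yes

T1 ∩ T2 = {AuthorID, ISBN}; its closure under F is {AuthorID, ISBN, LoanDate, Publisher, Shelf, Title}.
T1 is contained in that closure, so T1 ∩ T2 → T1 holds and the join is lossless.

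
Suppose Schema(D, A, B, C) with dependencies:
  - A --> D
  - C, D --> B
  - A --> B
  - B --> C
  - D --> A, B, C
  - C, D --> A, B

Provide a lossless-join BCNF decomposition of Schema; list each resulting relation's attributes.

{A, B, D}; {B, C}

Candidate keys of the original relation: {A}, {D}.
{A, B, C, D}: {B} determines {B, C} here but is not a superkey — split on B --> C, giving {B, C} and {A, B, D}.
{B, C}: every determinant is a superkey — BCNF.
{A, B, D}: every determinant is a superkey — BCNF.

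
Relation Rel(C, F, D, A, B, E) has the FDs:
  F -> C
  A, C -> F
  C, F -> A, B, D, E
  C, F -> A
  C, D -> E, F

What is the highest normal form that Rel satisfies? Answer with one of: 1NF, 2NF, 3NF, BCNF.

BCNF

Candidate keys: {A, C}, {C, D}, {F}. Prime attributes: {A, C, D, F}.
Every FD has a superkey on the left, so the relation is in BCNF.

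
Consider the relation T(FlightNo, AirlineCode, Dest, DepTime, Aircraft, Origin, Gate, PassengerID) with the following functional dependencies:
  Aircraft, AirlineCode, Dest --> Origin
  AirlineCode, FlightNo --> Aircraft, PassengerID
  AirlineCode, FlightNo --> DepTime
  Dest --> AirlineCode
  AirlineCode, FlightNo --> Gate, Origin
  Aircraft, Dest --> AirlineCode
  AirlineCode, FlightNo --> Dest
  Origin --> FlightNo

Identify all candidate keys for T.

{Aircraft, Dest}⁺ = {Aircraft, AirlineCode, DepTime, Dest, FlightNo, Gate, Origin, PassengerID} — all of the relation — so {Aircraft, Dest} is a candidate key.
{AirlineCode, FlightNo}⁺ = {Aircraft, AirlineCode, DepTime, Dest, FlightNo, Gate, Origin, PassengerID} — all of the relation — so {AirlineCode, FlightNo} is a candidate key.
{AirlineCode, Origin}⁺ = {Aircraft, AirlineCode, DepTime, Dest, FlightNo, Gate, Origin, PassengerID} — all of the relation — so {AirlineCode, Origin} is a candidate key.
{Dest, FlightNo}⁺ = {Aircraft, AirlineCode, DepTime, Dest, FlightNo, Gate, Origin, PassengerID} — all of the relation — so {Dest, FlightNo} is a candidate key.
{Dest, Origin}⁺ = {Aircraft, AirlineCode, DepTime, Dest, FlightNo, Gate, Origin, PassengerID} — all of the relation — so {Dest, Origin} is a candidate key.
These are minimal and exhaustive — every other superkey contains one of them.

{Aircraft, Dest}, {AirlineCode, FlightNo}, {AirlineCode, Origin}, {Dest, FlightNo}, {Dest, Origin}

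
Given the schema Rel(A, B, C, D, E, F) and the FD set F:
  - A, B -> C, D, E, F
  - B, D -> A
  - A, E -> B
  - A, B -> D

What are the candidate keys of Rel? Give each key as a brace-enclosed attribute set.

Closure of {A, B} is {A, B, C, D, E, F}, the whole schema; {A, B} is a candidate key.
Closure of {A, E} is {A, B, C, D, E, F}, the whole schema; {A, E} is a candidate key.
Closure of {B, D} is {A, B, C, D, E, F}, the whole schema; {B, D} is a candidate key.
Any other superkey properly contains one of these, so there are no further candidate keys.

{A, B}, {A, E}, {B, D}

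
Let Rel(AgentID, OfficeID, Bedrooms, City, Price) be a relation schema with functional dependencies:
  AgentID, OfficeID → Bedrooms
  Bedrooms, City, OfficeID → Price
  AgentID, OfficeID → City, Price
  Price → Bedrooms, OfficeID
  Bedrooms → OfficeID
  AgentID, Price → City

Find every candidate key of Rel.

{AgentID} never appears on the right of any FD, so every key must include it.
{AgentID, Bedrooms} is a candidate key since {AgentID, Bedrooms}⁺ = {AgentID, Bedrooms, City, OfficeID, Price} covers every attribute.
{AgentID, OfficeID} is a candidate key since {AgentID, OfficeID}⁺ = {AgentID, Bedrooms, City, OfficeID, Price} covers every attribute.
{AgentID, Price} is a candidate key since {AgentID, Price}⁺ = {AgentID, Bedrooms, City, OfficeID, Price} covers every attribute.
These are minimal and exhaustive — every other superkey contains one of them.

{AgentID, Bedrooms}, {AgentID, OfficeID}, {AgentID, Price}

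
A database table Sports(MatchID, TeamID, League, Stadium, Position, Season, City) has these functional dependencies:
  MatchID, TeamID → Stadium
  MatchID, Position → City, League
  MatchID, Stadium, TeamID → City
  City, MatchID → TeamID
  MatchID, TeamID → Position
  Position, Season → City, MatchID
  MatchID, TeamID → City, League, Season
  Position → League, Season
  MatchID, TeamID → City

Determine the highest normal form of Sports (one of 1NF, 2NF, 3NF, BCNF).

BCNF

Candidate keys: {City, MatchID}, {MatchID, TeamID}, {Position}. Prime attributes: {City, MatchID, Position, TeamID}.
Every FD has a superkey on the left, so the relation is in BCNF.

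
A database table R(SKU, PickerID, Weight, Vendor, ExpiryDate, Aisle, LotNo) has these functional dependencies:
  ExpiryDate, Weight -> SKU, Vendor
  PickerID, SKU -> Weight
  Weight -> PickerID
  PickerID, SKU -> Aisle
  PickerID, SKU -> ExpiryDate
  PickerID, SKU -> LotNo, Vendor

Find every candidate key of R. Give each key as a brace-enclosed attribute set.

{ExpiryDate, Weight}, {PickerID, SKU}, {SKU, Weight}

{ExpiryDate, Weight}⁺ = {Aisle, ExpiryDate, LotNo, PickerID, SKU, Vendor, Weight}, which is every attribute, so {ExpiryDate, Weight} is a candidate key.
{PickerID, SKU}⁺ = {Aisle, ExpiryDate, LotNo, PickerID, SKU, Vendor, Weight}, which is every attribute, so {PickerID, SKU} is a candidate key.
{SKU, Weight}⁺ = {Aisle, ExpiryDate, LotNo, PickerID, SKU, Vendor, Weight}, which is every attribute, so {SKU, Weight} is a candidate key.
Any other superkey properly contains one of these, so there are no further candidate keys.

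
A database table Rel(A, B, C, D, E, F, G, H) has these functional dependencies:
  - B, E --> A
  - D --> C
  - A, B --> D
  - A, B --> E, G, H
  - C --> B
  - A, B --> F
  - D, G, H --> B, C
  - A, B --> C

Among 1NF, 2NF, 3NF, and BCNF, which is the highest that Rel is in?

3NF

Candidate keys: {A, B}, {A, C}, {A, D}, {B, E}, {C, E}, {D, E}. Prime attributes: {A, B, C, D, E}.
D --> C: {D}⁺ = {B, C, D}, which is not all of the attributes, so the left side is not a superkey — BCNF is violated.
But every attribute on its right side ({C}) is prime, and the same holds for every other non-superkey FD, so 3NF still holds.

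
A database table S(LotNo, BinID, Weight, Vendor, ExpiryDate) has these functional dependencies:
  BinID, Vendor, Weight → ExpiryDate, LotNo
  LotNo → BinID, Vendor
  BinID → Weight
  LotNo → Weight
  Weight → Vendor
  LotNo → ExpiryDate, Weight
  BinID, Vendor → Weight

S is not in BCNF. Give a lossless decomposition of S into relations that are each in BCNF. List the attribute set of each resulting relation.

Candidate keys of the original relation: {BinID}, {LotNo}.
In {BinID, ExpiryDate, LotNo, Vendor, Weight}, {Weight} is not a superkey ({Weight}⁺ restricted to this set is {Vendor, Weight}), so split on Weight → Vendor into {Vendor, Weight} and {BinID, ExpiryDate, LotNo, Weight}.
{Vendor, Weight} has no BCNF violation.
{BinID, ExpiryDate, LotNo, Weight} has no BCNF violation.

{BinID, ExpiryDate, LotNo, Weight}; {Vendor, Weight}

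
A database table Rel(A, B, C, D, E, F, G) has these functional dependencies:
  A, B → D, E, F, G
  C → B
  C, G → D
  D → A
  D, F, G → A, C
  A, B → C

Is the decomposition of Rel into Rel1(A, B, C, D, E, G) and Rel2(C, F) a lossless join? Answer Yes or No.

No

The shared attributes are {C} and {C}⁺ = {B, C}.
The closure covers neither Rel1 nor Rel2 entirely; the join is not lossless.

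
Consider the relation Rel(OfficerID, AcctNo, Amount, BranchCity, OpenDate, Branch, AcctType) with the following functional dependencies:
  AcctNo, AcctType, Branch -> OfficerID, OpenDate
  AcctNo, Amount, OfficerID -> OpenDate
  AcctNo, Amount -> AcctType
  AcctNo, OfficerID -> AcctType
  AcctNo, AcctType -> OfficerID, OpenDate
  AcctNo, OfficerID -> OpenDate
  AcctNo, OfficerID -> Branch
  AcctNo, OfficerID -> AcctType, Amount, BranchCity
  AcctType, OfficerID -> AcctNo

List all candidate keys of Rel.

{AcctNo, AcctType}, {AcctNo, Amount}, {AcctNo, OfficerID}, {AcctType, OfficerID}

{AcctNo, AcctType}⁺ = {AcctNo, AcctType, Amount, Branch, BranchCity, OfficerID, OpenDate} — all of the relation — so {AcctNo, AcctType} is a candidate key.
{AcctNo, Amount}⁺ = {AcctNo, AcctType, Amount, Branch, BranchCity, OfficerID, OpenDate} — all of the relation — so {AcctNo, Amount} is a candidate key.
{AcctNo, OfficerID}⁺ = {AcctNo, AcctType, Amount, Branch, BranchCity, OfficerID, OpenDate} — all of the relation — so {AcctNo, OfficerID} is a candidate key.
{AcctType, OfficerID}⁺ = {AcctNo, AcctType, Amount, Branch, BranchCity, OfficerID, OpenDate} — all of the relation — so {AcctType, OfficerID} is a candidate key.
No proper subset of any of these is a key, and no other minimal superkey exists.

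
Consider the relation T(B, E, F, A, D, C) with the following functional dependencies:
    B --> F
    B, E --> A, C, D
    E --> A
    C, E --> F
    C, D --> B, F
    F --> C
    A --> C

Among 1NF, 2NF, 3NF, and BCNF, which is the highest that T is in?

1NF

Candidate keys: {B, E}, {D, E}. Prime attributes: {B, D, E}.
For B --> F we have {B}⁺ = {B, C, F}; {B} is not a superkey, so BCNF fails.
B --> F determines the non-prime attribute {F} from a non-superkey — 3NF is violated.
Since {B} ⊂ {B, E} and {B}⁺ ⊇ {C, F} with {C, F} non-prime, there is a partial dependency; 2NF fails.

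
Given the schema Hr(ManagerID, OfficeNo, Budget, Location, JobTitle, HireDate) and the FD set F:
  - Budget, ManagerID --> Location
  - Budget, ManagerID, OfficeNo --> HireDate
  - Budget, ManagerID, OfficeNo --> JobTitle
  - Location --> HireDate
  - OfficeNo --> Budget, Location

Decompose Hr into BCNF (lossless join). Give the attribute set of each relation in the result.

Candidate key of the original relation: {ManagerID, OfficeNo}.
In {Budget, HireDate, JobTitle, Location, ManagerID, OfficeNo}, {Budget, ManagerID} is not a superkey ({Budget, ManagerID}⁺ restricted to this set is {Budget, HireDate, Location, ManagerID}), so split on Budget, ManagerID --> HireDate, Location into {Budget, HireDate, Location, ManagerID} and {Budget, JobTitle, ManagerID, OfficeNo}.
In {Budget, HireDate, Location, ManagerID}, {Location} is not a superkey ({Location}⁺ restricted to this set is {HireDate, Location}), so split on Location --> HireDate into {HireDate, Location} and {Budget, Location, ManagerID}.
{HireDate, Location}: every determinant is a superkey — BCNF.
{Budget, Location, ManagerID}: every determinant is a superkey — BCNF.
In {Budget, JobTitle, ManagerID, OfficeNo}, {OfficeNo} is not a superkey ({OfficeNo}⁺ restricted to this set is {Budget, OfficeNo}), so split on OfficeNo --> Budget into {Budget, OfficeNo} and {JobTitle, ManagerID, OfficeNo}.
{Budget, OfficeNo}: every determinant is a superkey — BCNF.
{JobTitle, ManagerID, OfficeNo}: every determinant is a superkey — BCNF.

{Budget, Location, ManagerID}; {Budget, OfficeNo}; {HireDate, Location}; {JobTitle, ManagerID, OfficeNo}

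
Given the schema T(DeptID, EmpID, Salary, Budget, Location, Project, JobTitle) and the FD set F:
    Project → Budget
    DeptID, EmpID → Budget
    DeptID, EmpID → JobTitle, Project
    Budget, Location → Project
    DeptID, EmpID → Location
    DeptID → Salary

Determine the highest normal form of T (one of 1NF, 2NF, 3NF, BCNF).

1NF

Candidate key: {DeptID, EmpID}. Prime attributes: {DeptID, EmpID}.
For Project → Budget we have {Project}⁺ = {Budget, Project}; {Project} is not a superkey, so BCNF fails.
Because {Budget} is non-prime and the left side of Project → Budget is not a superkey, the relation is not in 3NF.
Since {DeptID} ⊂ {DeptID, EmpID} and {DeptID}⁺ ⊇ {Salary} with {Salary} non-prime, there is a partial dependency; 2NF fails.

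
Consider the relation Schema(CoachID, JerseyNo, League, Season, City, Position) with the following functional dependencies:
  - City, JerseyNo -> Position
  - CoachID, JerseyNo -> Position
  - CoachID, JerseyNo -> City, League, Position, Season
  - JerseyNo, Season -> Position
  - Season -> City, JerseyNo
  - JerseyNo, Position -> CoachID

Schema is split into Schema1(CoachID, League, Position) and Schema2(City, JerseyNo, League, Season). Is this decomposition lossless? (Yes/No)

No

Schema1 ∩ Schema2 = {League}; its closure under F is {League}.
Neither Schema1 nor Schema2 is contained in that closure, so the decomposition is lossy.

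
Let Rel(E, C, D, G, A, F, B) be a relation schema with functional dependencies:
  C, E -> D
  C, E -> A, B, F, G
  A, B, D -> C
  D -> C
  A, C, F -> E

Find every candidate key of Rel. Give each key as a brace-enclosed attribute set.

{A, C, F}, {A, D, F}, {C, E}, {D, E}

Closure of {C, E} is {A, B, C, D, E, F, G}, the whole schema; {C, E} is a candidate key.
Closure of {D, E} is {A, B, C, D, E, F, G}, the whole schema; {D, E} is a candidate key.
Closure of {A, C, F} is {A, B, C, D, E, F, G}, the whole schema; {A, C, F} is a candidate key.
Closure of {A, D, F} is {A, B, C, D, E, F, G}, the whole schema; {A, D, F} is a candidate key.
These are minimal and exhaustive — every other superkey contains one of them.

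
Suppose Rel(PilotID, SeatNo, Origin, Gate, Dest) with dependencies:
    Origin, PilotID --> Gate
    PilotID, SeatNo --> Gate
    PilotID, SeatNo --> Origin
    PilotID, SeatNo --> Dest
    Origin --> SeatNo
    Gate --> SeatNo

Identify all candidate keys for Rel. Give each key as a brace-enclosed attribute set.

{PilotID} never appears on the right of any FD, so every key must include it.
Closure of {Gate, PilotID} is {Dest, Gate, Origin, PilotID, SeatNo}, the whole schema; {Gate, PilotID} is a candidate key.
Closure of {Origin, PilotID} is {Dest, Gate, Origin, PilotID, SeatNo}, the whole schema; {Origin, PilotID} is a candidate key.
Closure of {PilotID, SeatNo} is {Dest, Gate, Origin, PilotID, SeatNo}, the whole schema; {PilotID, SeatNo} is a candidate key.
Any other superkey properly contains one of these, so there are no further candidate keys.

{Gate, PilotID}, {Origin, PilotID}, {PilotID, SeatNo}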